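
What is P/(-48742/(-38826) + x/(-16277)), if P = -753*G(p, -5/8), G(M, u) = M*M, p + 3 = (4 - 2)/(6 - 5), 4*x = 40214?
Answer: -475874013906/403036343 ≈ -1180.7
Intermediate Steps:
x = 20107/2 (x = (¼)*40214 = 20107/2 ≈ 10054.)
p = -1 (p = -3 + (4 - 2)/(6 - 5) = -3 + 2/1 = -3 + 2*1 = -3 + 2 = -1)
G(M, u) = M²
P = -753 (P = -753*(-1)² = -753*1 = -753)
P/(-48742/(-38826) + x/(-16277)) = -753/(-48742/(-38826) + (20107/2)/(-16277)) = -753/(-48742*(-1/38826) + (20107/2)*(-1/16277)) = -753/(24371/19413 - 20107/32554) = -753/403036343/631970802 = -753*631970802/403036343 = -475874013906/403036343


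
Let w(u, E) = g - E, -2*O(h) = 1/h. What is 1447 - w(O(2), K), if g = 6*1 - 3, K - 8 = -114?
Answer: 1338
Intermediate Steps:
K = -106 (K = 8 - 114 = -106)
g = 3 (g = 6 - 3 = 3)
O(h) = -1/(2*h)
w(u, E) = 3 - E
1447 - w(O(2), K) = 1447 - (3 - 1*(-106)) = 1447 - (3 + 106) = 1447 - 1*109 = 1447 - 109 = 1338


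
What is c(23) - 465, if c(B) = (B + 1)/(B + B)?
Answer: -10683/23 ≈ -464.48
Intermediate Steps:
c(B) = (1 + B)/(2*B) (c(B) = (1 + B)/((2*B)) = (1 + B)*(1/(2*B)) = (1 + B)/(2*B))
c(23) - 465 = (½)*(1 + 23)/23 - 465 = (½)*(1/23)*24 - 465 = 12/23 - 465 = -10683/23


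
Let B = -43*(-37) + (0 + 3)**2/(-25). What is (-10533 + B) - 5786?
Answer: -368209/25 ≈ -14728.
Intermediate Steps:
B = 39766/25 (B = 1591 + 3**2*(-1/25) = 1591 + 9*(-1/25) = 1591 - 9/25 = 39766/25 ≈ 1590.6)
(-10533 + B) - 5786 = (-10533 + 39766/25) - 5786 = -223559/25 - 5786 = -368209/25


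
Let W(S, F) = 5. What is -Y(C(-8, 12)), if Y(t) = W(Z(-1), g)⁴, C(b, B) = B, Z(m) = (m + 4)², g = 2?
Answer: -625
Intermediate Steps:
Z(m) = (4 + m)²
Y(t) = 625 (Y(t) = 5⁴ = 625)
-Y(C(-8, 12)) = -1*625 = -625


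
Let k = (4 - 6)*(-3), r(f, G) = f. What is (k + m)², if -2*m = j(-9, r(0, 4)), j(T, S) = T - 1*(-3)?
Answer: 81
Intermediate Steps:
k = 6 (k = -2*(-3) = 6)
j(T, S) = 3 + T (j(T, S) = T + 3 = 3 + T)
m = 3 (m = -(3 - 9)/2 = -½*(-6) = 3)
(k + m)² = (6 + 3)² = 9² = 81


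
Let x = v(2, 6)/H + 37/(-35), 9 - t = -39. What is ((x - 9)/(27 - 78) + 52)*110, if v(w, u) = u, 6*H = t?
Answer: 4098413/714 ≈ 5740.1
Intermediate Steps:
t = 48 (t = 9 - 1*(-39) = 9 + 39 = 48)
H = 8 (H = (1/6)*48 = 8)
x = -43/140 (x = 6/8 + 37/(-35) = 6*(1/8) + 37*(-1/35) = 3/4 - 37/35 = -43/140 ≈ -0.30714)
((x - 9)/(27 - 78) + 52)*110 = ((-43/140 - 9)/(27 - 78) + 52)*110 = (-1303/140/(-51) + 52)*110 = (-1303/140*(-1/51) + 52)*110 = (1303/7140 + 52)*110 = (372583/7140)*110 = 4098413/714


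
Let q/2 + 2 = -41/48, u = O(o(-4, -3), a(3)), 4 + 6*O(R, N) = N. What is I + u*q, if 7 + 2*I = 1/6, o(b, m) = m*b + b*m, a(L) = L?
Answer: -355/144 ≈ -2.4653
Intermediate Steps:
o(b, m) = 2*b*m (o(b, m) = b*m + b*m = 2*b*m)
I = -41/12 (I = -7/2 + (1/6)/2 = -7/2 + ((⅙)*1)/2 = -7/2 + (½)*(⅙) = -7/2 + 1/12 = -41/12 ≈ -3.4167)
O(R, N) = -⅔ + N/6
u = -⅙ (u = -⅔ + (⅙)*3 = -⅔ + ½ = -⅙ ≈ -0.16667)
q = -137/24 (q = -4 + 2*(-41/48) = -4 - 41/24 = -137/24 ≈ -5.7083)
I + u*q = -41/12 - ⅙*(-137/24) = -41/12 + 137/144 = -355/144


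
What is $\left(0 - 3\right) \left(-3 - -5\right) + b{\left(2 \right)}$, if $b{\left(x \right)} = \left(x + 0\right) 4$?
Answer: $2$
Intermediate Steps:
$b{\left(x \right)} = 4 x$ ($b{\left(x \right)} = x 4 = 4 x$)
$\left(0 - 3\right) \left(-3 - -5\right) + b{\left(2 \right)} = \left(0 - 3\right) \left(-3 - -5\right) + 4 \cdot 2 = \left(0 - 3\right) \left(-3 + 5\right) + 8 = \left(-3\right) 2 + 8 = -6 + 8 = 2$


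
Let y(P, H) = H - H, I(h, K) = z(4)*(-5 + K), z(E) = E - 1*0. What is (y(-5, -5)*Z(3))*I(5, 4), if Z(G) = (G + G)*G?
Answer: 0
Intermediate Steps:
z(E) = E (z(E) = E + 0 = E)
I(h, K) = -20 + 4*K (I(h, K) = 4*(-5 + K) = -20 + 4*K)
y(P, H) = 0
Z(G) = 2*G² (Z(G) = (2*G)*G = 2*G²)
(y(-5, -5)*Z(3))*I(5, 4) = (0*(2*3²))*(-20 + 4*4) = (0*(2*9))*(-20 + 16) = (0*18)*(-4) = 0*(-4) = 0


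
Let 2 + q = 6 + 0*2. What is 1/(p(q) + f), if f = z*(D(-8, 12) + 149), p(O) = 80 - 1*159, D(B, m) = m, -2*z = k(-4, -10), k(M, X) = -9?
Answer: 2/1291 ≈ 0.0015492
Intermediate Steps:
z = 9/2 (z = -½*(-9) = 9/2 ≈ 4.5000)
q = 4 (q = -2 + (6 + 0*2) = -2 + (6 + 0) = -2 + 6 = 4)
p(O) = -79 (p(O) = 80 - 159 = -79)
f = 1449/2 (f = 9*(12 + 149)/2 = (9/2)*161 = 1449/2 ≈ 724.50)
1/(p(q) + f) = 1/(-79 + 1449/2) = 1/(1291/2) = 2/1291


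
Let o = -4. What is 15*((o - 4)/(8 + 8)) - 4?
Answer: -23/2 ≈ -11.500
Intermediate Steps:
15*((o - 4)/(8 + 8)) - 4 = 15*((-4 - 4)/(8 + 8)) - 4 = 15*(-8/16) - 4 = 15*(-8*1/16) - 4 = 15*(-½) - 4 = -15/2 - 4 = -23/2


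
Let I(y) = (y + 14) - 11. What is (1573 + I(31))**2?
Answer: 2582449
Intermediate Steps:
I(y) = 3 + y (I(y) = (14 + y) - 11 = 3 + y)
(1573 + I(31))**2 = (1573 + (3 + 31))**2 = (1573 + 34)**2 = 1607**2 = 2582449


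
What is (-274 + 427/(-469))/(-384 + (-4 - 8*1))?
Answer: 18419/26532 ≈ 0.69422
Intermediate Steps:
(-274 + 427/(-469))/(-384 + (-4 - 8*1)) = (-274 + 427*(-1/469))/(-384 + (-4 - 8)) = (-274 - 61/67)/(-384 - 12) = -18419/67/(-396) = -18419/67*(-1/396) = 18419/26532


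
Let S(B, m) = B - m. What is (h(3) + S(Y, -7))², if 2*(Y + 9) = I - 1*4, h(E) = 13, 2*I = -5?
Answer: 961/16 ≈ 60.063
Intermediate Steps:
I = -5/2 (I = (½)*(-5) = -5/2 ≈ -2.5000)
Y = -49/4 (Y = -9 + (-5/2 - 1*4)/2 = -9 + (-5/2 - 4)/2 = -9 + (½)*(-13/2) = -9 - 13/4 = -49/4 ≈ -12.250)
(h(3) + S(Y, -7))² = (13 + (-49/4 - 1*(-7)))² = (13 + (-49/4 + 7))² = (13 - 21/4)² = (31/4)² = 961/16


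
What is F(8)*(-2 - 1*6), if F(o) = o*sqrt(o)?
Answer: -128*sqrt(2) ≈ -181.02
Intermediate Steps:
F(o) = o**(3/2)
F(8)*(-2 - 1*6) = 8**(3/2)*(-2 - 1*6) = (16*sqrt(2))*(-2 - 6) = (16*sqrt(2))*(-8) = -128*sqrt(2)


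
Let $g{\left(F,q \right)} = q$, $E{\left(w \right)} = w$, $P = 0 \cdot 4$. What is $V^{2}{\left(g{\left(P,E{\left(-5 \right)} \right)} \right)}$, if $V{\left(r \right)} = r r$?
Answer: $625$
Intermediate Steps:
$P = 0$
$V{\left(r \right)} = r^{2}$
$V^{2}{\left(g{\left(P,E{\left(-5 \right)} \right)} \right)} = \left(\left(-5\right)^{2}\right)^{2} = 25^{2} = 625$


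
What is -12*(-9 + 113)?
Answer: -1248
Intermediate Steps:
-12*(-9 + 113) = -12*104 = -1248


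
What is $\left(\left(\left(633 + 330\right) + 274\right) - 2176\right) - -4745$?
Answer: $3806$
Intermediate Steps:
$\left(\left(\left(633 + 330\right) + 274\right) - 2176\right) - -4745 = \left(\left(963 + 274\right) - 2176\right) + 4745 = \left(1237 - 2176\right) + 4745 = -939 + 4745 = 3806$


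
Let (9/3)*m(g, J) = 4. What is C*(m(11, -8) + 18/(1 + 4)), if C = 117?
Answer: 2886/5 ≈ 577.20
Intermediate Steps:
m(g, J) = 4/3 (m(g, J) = (⅓)*4 = 4/3)
C*(m(11, -8) + 18/(1 + 4)) = 117*(4/3 + 18/(1 + 4)) = 117*(4/3 + 18/5) = 117*(74/15) = 2886/5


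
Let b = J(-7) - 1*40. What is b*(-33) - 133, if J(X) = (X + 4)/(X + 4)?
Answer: 1154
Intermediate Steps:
J(X) = 1 (J(X) = (4 + X)/(4 + X) = 1)
b = -39 (b = 1 - 1*40 = 1 - 40 = -39)
b*(-33) - 133 = -39*(-33) - 133 = 1287 - 133 = 1154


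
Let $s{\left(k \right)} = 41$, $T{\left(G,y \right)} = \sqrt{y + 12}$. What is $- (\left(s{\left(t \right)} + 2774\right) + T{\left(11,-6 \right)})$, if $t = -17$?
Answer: $-2815 - \sqrt{6} \approx -2817.4$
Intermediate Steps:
$T{\left(G,y \right)} = \sqrt{12 + y}$
$- (\left(s{\left(t \right)} + 2774\right) + T{\left(11,-6 \right)}) = - (\left(41 + 2774\right) + \sqrt{12 - 6}) = - (2815 + \sqrt{6}) = -2815 - \sqrt{6}$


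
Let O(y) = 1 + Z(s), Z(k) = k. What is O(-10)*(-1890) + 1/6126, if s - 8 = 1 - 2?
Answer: -92625119/6126 ≈ -15120.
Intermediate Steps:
s = 7 (s = 8 + (1 - 2) = 8 - 1 = 7)
O(y) = 8 (O(y) = 1 + 7 = 8)
O(-10)*(-1890) + 1/6126 = 8*(-1890) + 1/6126 = -15120 + 1/6126 = -92625119/6126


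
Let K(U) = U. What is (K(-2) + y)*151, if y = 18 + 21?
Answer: 5587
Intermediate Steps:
y = 39
(K(-2) + y)*151 = (-2 + 39)*151 = 37*151 = 5587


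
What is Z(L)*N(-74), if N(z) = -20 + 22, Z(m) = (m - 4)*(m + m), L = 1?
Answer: -12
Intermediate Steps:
Z(m) = 2*m*(-4 + m) (Z(m) = (-4 + m)*(2*m) = 2*m*(-4 + m))
N(z) = 2
Z(L)*N(-74) = (2*1*(-4 + 1))*2 = (2*1*(-3))*2 = -6*2 = -12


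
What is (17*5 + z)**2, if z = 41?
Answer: 15876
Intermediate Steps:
(17*5 + z)**2 = (17*5 + 41)**2 = (85 + 41)**2 = 126**2 = 15876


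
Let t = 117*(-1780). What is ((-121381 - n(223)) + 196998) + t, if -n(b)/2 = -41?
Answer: -132725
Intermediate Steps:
n(b) = 82 (n(b) = -2*(-41) = 82)
t = -208260
((-121381 - n(223)) + 196998) + t = ((-121381 - 1*82) + 196998) - 208260 = ((-121381 - 82) + 196998) - 208260 = (-121463 + 196998) - 208260 = 75535 - 208260 = -132725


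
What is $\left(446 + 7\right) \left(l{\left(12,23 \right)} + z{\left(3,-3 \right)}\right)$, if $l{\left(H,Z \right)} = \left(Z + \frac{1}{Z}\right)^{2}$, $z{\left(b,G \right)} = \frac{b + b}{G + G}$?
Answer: $\frac{127008063}{529} \approx 2.4009 \cdot 10^{5}$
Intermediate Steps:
$z{\left(b,G \right)} = \frac{b}{G}$ ($z{\left(b,G \right)} = \frac{2 b}{2 G} = 2 b \frac{1}{2 G} = \frac{b}{G}$)
$\left(446 + 7\right) \left(l{\left(12,23 \right)} + z{\left(3,-3 \right)}\right) = \left(446 + 7\right) \left(\frac{\left(1 + 23^{2}\right)^{2}}{529} + \frac{3}{-3}\right) = 453 \left(\frac{\left(1 + 529\right)^{2}}{529} + 3 \left(- \frac{1}{3}\right)\right) = 453 \left(\frac{530^{2}}{529} - 1\right) = 453 \left(\frac{1}{529} \cdot 280900 - 1\right) = 453 \left(\frac{280900}{529} - 1\right) = 453 \cdot \frac{280371}{529} = \frac{127008063}{529}$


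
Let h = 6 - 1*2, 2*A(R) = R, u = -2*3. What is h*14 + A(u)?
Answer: 53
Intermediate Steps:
u = -6
A(R) = R/2
h = 4 (h = 6 - 2 = 4)
h*14 + A(u) = 4*14 + (½)*(-6) = 56 - 3 = 53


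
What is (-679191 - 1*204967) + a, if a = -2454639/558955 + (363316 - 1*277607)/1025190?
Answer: -101331203137552283/114607015290 ≈ -8.8416e+5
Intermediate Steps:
a = -493712776463/114607015290 (a = -2454639*1/558955 + (363316 - 277607)*(1/1025190) = -2454639/558955 + 85709*(1/1025190) = -2454639/558955 + 85709/1025190 = -493712776463/114607015290 ≈ -4.3079)
(-679191 - 1*204967) + a = (-679191 - 1*204967) - 493712776463/114607015290 = (-679191 - 204967) - 493712776463/114607015290 = -884158 - 493712776463/114607015290 = -101331203137552283/114607015290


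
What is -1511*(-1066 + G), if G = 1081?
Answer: -22665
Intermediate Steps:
-1511*(-1066 + G) = -1511*(-1066 + 1081) = -1511*15 = -22665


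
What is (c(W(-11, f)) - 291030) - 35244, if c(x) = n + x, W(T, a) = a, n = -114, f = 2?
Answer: -326386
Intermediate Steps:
c(x) = -114 + x
(c(W(-11, f)) - 291030) - 35244 = ((-114 + 2) - 291030) - 35244 = (-112 - 291030) - 35244 = -291142 - 35244 = -326386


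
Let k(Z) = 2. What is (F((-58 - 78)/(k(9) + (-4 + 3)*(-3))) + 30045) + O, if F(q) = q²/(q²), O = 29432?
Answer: 59478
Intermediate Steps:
F(q) = 1 (F(q) = q²/q² = 1)
(F((-58 - 78)/(k(9) + (-4 + 3)*(-3))) + 30045) + O = (1 + 30045) + 29432 = 30046 + 29432 = 59478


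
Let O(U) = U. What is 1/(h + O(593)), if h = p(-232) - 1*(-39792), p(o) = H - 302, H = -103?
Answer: 1/39980 ≈ 2.5013e-5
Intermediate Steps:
p(o) = -405 (p(o) = -103 - 302 = -405)
h = 39387 (h = -405 - 1*(-39792) = -405 + 39792 = 39387)
1/(h + O(593)) = 1/(39387 + 593) = 1/39980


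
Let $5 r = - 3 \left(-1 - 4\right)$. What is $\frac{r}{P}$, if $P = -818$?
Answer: $- \frac{3}{818} \approx -0.0036675$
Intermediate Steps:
$r = 3$ ($r = \frac{\left(-3\right) \left(-1 - 4\right)}{5} = \frac{\left(-3\right) \left(-5\right)}{5} = \frac{1}{5} \cdot 15 = 3$)
$\frac{r}{P} = \frac{3}{-818} = 3 \left(- \frac{1}{818}\right) = - \frac{3}{818}$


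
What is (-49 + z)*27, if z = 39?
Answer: -270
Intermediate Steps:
(-49 + z)*27 = (-49 + 39)*27 = -10*27 = -270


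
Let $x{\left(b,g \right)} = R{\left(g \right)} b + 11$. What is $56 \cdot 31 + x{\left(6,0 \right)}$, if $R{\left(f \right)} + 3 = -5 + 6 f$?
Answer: $1699$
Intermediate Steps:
$R{\left(f \right)} = -8 + 6 f$ ($R{\left(f \right)} = -3 + \left(-5 + 6 f\right) = -8 + 6 f$)
$x{\left(b,g \right)} = 11 + b \left(-8 + 6 g\right)$ ($x{\left(b,g \right)} = \left(-8 + 6 g\right) b + 11 = b \left(-8 + 6 g\right) + 11 = 11 + b \left(-8 + 6 g\right)$)
$56 \cdot 31 + x{\left(6,0 \right)} = 56 \cdot 31 + \left(11 + 2 \cdot 6 \left(-4 + 3 \cdot 0\right)\right) = 1736 + \left(11 + 2 \cdot 6 \left(-4 + 0\right)\right) = 1736 + \left(11 + 2 \cdot 6 \left(-4\right)\right) = 1736 + \left(11 - 48\right) = 1736 - 37 = 1699$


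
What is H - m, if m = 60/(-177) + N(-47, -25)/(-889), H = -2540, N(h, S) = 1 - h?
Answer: -133204928/52451 ≈ -2539.6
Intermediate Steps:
m = -20612/52451 (m = 60/(-177) + (1 - 1*(-47))/(-889) = 60*(-1/177) + (1 + 47)*(-1/889) = -20/59 + 48*(-1/889) = -20/59 - 48/889 = -20612/52451 ≈ -0.39298)
H - m = -2540 - 1*(-20612/52451) = -2540 + 20612/52451 = -133204928/52451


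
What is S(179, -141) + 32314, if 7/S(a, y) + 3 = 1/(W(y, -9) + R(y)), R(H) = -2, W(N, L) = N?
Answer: 13894019/430 ≈ 32312.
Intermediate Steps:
S(a, y) = 7/(-3 + 1/(-2 + y)) (S(a, y) = 7/(-3 + 1/(y - 2)) = 7/(-3 + 1/(-2 + y)))
S(179, -141) + 32314 = 7*(2 - 1*(-141))/(-7 + 3*(-141)) + 32314 = 7*(2 + 141)/(-7 - 423) + 32314 = 7*143/(-430) + 32314 = 7*(-1/430)*143 + 32314 = -1001/430 + 32314 = 13894019/430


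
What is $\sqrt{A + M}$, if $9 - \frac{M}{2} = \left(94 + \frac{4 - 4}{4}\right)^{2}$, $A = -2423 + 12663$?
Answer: $i \sqrt{7414} \approx 86.105 i$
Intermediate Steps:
$A = 10240$
$M = -17654$ ($M = 18 - 2 \left(94 + \frac{4 - 4}{4}\right)^{2} = 18 - 2 \left(94 + 0 \cdot \frac{1}{4}\right)^{2} = 18 - 2 \left(94 + 0\right)^{2} = 18 - 2 \cdot 94^{2} = 18 - 17672 = -17654$)
$\sqrt{A + M} = \sqrt{10240 - 17654} = \sqrt{-7414} = i \sqrt{7414}$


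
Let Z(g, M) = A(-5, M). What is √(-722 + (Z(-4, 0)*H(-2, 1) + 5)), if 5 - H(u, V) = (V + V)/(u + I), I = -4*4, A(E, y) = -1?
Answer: I*√6499/3 ≈ 26.872*I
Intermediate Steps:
I = -16
Z(g, M) = -1
H(u, V) = 5 - 2*V/(-16 + u) (H(u, V) = 5 - (V + V)/(u - 16) = 5 - 2*V/(-16 + u))
√(-722 + (Z(-4, 0)*H(-2, 1) + 5)) = √(-722 + (-(-80 - 2*1 + 5*(-2))/(-16 - 2) + 5)) = √(-722 + (-(-80 - 2 - 10)/(-18) + 5)) = √(-722 + (-(-1)*(-92)/18 + 5)) = √(-722 + (-1*46/9 + 5)) = √(-722 + (-46/9 + 5)) = √(-722 - ⅑) = √(-6499/9) = I*√6499/3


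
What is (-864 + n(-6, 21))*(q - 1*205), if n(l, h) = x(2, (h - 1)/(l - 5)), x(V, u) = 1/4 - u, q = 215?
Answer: -189625/22 ≈ -8619.3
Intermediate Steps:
x(V, u) = 1/4 - u
n(l, h) = 1/4 - (-1 + h)/(-5 + l) (n(l, h) = 1/4 - (h - 1)/(l - 5) = 1/4 - (-1 + h)/(-5 + l))
(-864 + n(-6, 21))*(q - 1*205) = (-864 + (-1 - 6 - 4*21)/(4*(-5 - 6)))*(215 - 1*205) = (-864 + (1/4)*(-1 - 6 - 84)/(-11))*(215 - 205) = (-864 + (1/4)*(-1/11)*(-91))*10 = (-864 + 91/44)*10 = -37925/44*10 = -189625/22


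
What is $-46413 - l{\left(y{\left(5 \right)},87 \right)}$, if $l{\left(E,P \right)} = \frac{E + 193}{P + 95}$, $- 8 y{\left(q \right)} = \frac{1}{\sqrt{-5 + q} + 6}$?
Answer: $- \frac{405473231}{8736} \approx -46414.0$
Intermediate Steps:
$y{\left(q \right)} = - \frac{1}{8 \left(6 + \sqrt{-5 + q}\right)}$ ($y{\left(q \right)} = - \frac{1}{8 \left(\sqrt{-5 + q} + 6\right)} = - \frac{1}{8 \left(6 + \sqrt{-5 + q}\right)}$)
$l{\left(E,P \right)} = \frac{193 + E}{95 + P}$
$-46413 - l{\left(y{\left(5 \right)},87 \right)} = -46413 - \frac{193 - \frac{1}{48 + 8 \sqrt{-5 + 5}}}{95 + 87} = -46413 - \frac{193 - \frac{1}{48 + 8 \sqrt{0}}}{182} = -46413 - \frac{193 - \frac{1}{48 + 8 \cdot 0}}{182} = -46413 - \frac{193 - \frac{1}{48 + 0}}{182} = -46413 - \frac{193 - \frac{1}{48}}{182} = -46413 - \frac{1}{182} \cdot \frac{9263}{48} = -46413 - \frac{9263}{8736} = - \frac{405473231}{8736}$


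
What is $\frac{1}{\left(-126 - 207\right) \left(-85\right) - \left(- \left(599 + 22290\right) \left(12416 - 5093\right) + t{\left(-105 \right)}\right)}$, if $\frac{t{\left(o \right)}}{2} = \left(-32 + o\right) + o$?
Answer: $\frac{1}{167644936} \approx 5.965 \cdot 10^{-9}$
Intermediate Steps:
$t{\left(o \right)} = -64 + 4 o$ ($t{\left(o \right)} = 2 \left(\left(-32 + o\right) + o\right) = 2 \left(-32 + 2 o\right) = -64 + 4 o$)
$\frac{1}{\left(-126 - 207\right) \left(-85\right) - \left(- \left(599 + 22290\right) \left(12416 - 5093\right) + t{\left(-105 \right)}\right)} = \frac{1}{\left(-126 - 207\right) \left(-85\right) - \left(-64 - 420 - \left(599 + 22290\right) \left(12416 - 5093\right)\right)} = \frac{1}{\left(-126 - 207\right) \left(-85\right) + \left(22889 \cdot 7323 - \left(-64 - 420\right)\right)} = \frac{1}{\left(-333\right) \left(-85\right) + \left(167616147 - -484\right)} = \frac{1}{28305 + \left(167616147 + 484\right)} = \frac{1}{28305 + 167616631} = \frac{1}{167644936}$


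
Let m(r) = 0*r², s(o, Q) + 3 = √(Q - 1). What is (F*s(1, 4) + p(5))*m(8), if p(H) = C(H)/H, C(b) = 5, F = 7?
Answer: 0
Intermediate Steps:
s(o, Q) = -3 + √(-1 + Q) (s(o, Q) = -3 + √(Q - 1) = -3 + √(-1 + Q))
m(r) = 0
p(H) = 5/H
(F*s(1, 4) + p(5))*m(8) = (7*(-3 + √(-1 + 4)) + 5/5)*0 = (7*(-3 + √3) + 5*(⅕))*0 = ((-21 + 7*√3) + 1)*0 = (-20 + 7*√3)*0 = 0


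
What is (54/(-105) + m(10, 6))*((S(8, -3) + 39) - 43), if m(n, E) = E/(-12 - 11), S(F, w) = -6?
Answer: 1248/161 ≈ 7.7516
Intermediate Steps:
m(n, E) = -E/23 (m(n, E) = E/(-23) = -E/23)
(54/(-105) + m(10, 6))*((S(8, -3) + 39) - 43) = (54/(-105) - 1/23*6)*((-6 + 39) - 43) = (54*(-1/105) - 6/23)*(33 - 43) = (-18/35 - 6/23)*(-10) = -624/805*(-10) = 1248/161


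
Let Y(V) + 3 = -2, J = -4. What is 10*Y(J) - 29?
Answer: -79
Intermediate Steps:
Y(V) = -5 (Y(V) = -3 - 2 = -5)
10*Y(J) - 29 = 10*(-5) - 29 = -50 - 29 = -79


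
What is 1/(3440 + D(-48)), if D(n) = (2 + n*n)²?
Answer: 1/5321076 ≈ 1.8793e-7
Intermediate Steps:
D(n) = (2 + n²)²
1/(3440 + D(-48)) = 1/(3440 + (2 + (-48)²)²) = 1/(3440 + (2 + 2304)²) = 1/(3440 + 2306²) = 1/(3440 + 5317636) = 1/5321076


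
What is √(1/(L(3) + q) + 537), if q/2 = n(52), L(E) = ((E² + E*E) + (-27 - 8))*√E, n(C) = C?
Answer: √(55849 - 9129*√3)/√(104 - 17*√3) ≈ 23.174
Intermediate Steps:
L(E) = √E*(-35 + 2*E²) (L(E) = ((E² + E²) - 35)*√E = (2*E² - 35)*√E = (-35 + 2*E²)*√E = √E*(-35 + 2*E²))
q = 104 (q = 2*52 = 104)
√(1/(L(3) + q) + 537) = √(1/(√3*(-35 + 2*3²) + 104) + 537) = √(1/(√3*(-35 + 2*9) + 104) + 537) = √(1/(√3*(-35 + 18) + 104) + 537) = √(1/(√3*(-17) + 104) + 537) = √(1/(-17*√3 + 104) + 537) = √(1/(104 - 17*√3) + 537) = √(537 + 1/(104 - 17*√3))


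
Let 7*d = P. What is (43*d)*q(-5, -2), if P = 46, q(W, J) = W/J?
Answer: 4945/7 ≈ 706.43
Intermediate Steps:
d = 46/7 (d = (1/7)*46 = 46/7 ≈ 6.5714)
(43*d)*q(-5, -2) = (43*(46/7))*(-5/(-2)) = 1978*(-5*(-1/2))/7 = (1978/7)*(5/2) = 4945/7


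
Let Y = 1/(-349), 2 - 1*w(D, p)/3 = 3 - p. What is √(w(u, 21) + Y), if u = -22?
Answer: √7307711/349 ≈ 7.7458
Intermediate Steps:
w(D, p) = -3 + 3*p (w(D, p) = 6 - 3*(3 - p) = 6 + (-9 + 3*p) = -3 + 3*p)
Y = -1/349 ≈ -0.0028653
√(w(u, 21) + Y) = √((-3 + 3*21) - 1/349) = √((-3 + 63) - 1/349) = √(60 - 1/349) = √(20939/349) = √7307711/349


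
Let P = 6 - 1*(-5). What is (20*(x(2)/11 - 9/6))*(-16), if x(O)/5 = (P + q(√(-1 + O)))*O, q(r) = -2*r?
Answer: -23520/11 ≈ -2138.2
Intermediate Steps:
P = 11 (P = 6 + 5 = 11)
x(O) = 5*O*(11 - 2*√(-1 + O)) (x(O) = 5*((11 - 2*√(-1 + O))*O) = 5*(O*(11 - 2*√(-1 + O))) = 5*O*(11 - 2*√(-1 + O)))
(20*(x(2)/11 - 9/6))*(-16) = (20*((5*2*(11 - 2*√(-1 + 2)))/11 - 9/6))*(-16) = (20*((5*2*(11 - 2*√1))*(1/11) - 9*⅙))*(-16) = (20*((5*2*(11 - 2*1))*(1/11) - 3/2))*(-16) = (20*((5*2*(11 - 2))*(1/11) - 3/2))*(-16) = (20*((5*2*9)*(1/11) - 3/2))*(-16) = (20*(90*(1/11) - 3/2))*(-16) = (20*(90/11 - 3/2))*(-16) = (20*(147/22))*(-16) = (1470/11)*(-16) = -23520/11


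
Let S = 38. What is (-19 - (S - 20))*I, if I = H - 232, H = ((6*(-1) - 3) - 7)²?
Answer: -888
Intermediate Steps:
H = 256 (H = ((-6 - 3) - 7)² = (-9 - 7)² = (-16)² = 256)
I = 24 (I = 256 - 232 = 24)
(-19 - (S - 20))*I = (-19 - (38 - 20))*24 = (-19 - 1*18)*24 = (-19 - 18)*24 = -37*24 = -888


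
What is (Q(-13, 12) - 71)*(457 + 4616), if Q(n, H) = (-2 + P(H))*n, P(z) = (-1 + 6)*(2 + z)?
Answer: -4844715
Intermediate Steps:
P(z) = 10 + 5*z (P(z) = 5*(2 + z) = 10 + 5*z)
Q(n, H) = n*(8 + 5*H) (Q(n, H) = (-2 + (10 + 5*H))*n = (8 + 5*H)*n = n*(8 + 5*H))
(Q(-13, 12) - 71)*(457 + 4616) = (-13*(8 + 5*12) - 71)*(457 + 4616) = (-13*(8 + 60) - 71)*5073 = (-13*68 - 71)*5073 = (-884 - 71)*5073 = -955*5073 = -4844715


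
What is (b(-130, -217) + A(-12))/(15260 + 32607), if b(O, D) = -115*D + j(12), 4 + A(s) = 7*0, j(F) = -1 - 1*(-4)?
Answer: 24954/47867 ≈ 0.52132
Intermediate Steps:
j(F) = 3 (j(F) = -1 + 4 = 3)
A(s) = -4 (A(s) = -4 + 7*0 = -4 + 0 = -4)
b(O, D) = 3 - 115*D (b(O, D) = -115*D + 3 = 3 - 115*D)
(b(-130, -217) + A(-12))/(15260 + 32607) = ((3 - 115*(-217)) - 4)/(15260 + 32607) = ((3 + 24955) - 4)/47867 = (24958 - 4)*(1/47867) = 24954*(1/47867) = 24954/47867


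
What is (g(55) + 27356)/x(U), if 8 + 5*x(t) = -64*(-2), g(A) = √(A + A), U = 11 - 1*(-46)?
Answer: 6839/6 + √110/24 ≈ 1140.3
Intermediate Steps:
U = 57 (U = 11 + 46 = 57)
g(A) = √2*√A (g(A) = √(2*A) = √2*√A)
x(t) = 24 (x(t) = -8/5 + (-64*(-2))/5 = -8/5 + (⅕)*128 = -8/5 + 128/5 = 24)
(g(55) + 27356)/x(U) = (√2*√55 + 27356)/24 = (√110 + 27356)*(1/24) = (27356 + √110)*(1/24) = 6839/6 + √110/24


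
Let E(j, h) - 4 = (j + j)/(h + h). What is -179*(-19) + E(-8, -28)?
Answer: 23837/7 ≈ 3405.3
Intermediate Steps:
E(j, h) = 4 + j/h (E(j, h) = 4 + (j + j)/(h + h) = 4 + (2*j)/((2*h)) = 4 + (2*j)*(1/(2*h)) = 4 + j/h)
-179*(-19) + E(-8, -28) = -179*(-19) + (4 - 8/(-28)) = 3401 + (4 - 8*(-1/28)) = 3401 + (4 + 2/7) = 3401 + 30/7 = 23837/7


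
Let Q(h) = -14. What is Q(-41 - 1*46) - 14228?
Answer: -14242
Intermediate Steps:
Q(-41 - 1*46) - 14228 = -14 - 14228 = -14242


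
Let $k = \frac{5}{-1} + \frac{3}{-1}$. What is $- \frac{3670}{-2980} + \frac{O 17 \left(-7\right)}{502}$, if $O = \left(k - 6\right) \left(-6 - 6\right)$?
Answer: $- \frac{2886691}{74798} \approx -38.593$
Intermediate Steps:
$k = -8$ ($k = 5 \left(-1\right) + 3 \left(-1\right) = -5 - 3 = -8$)
$O = 168$ ($O = \left(-8 - 6\right) \left(-6 - 6\right) = \left(-14\right) \left(-12\right) = 168$)
$- \frac{3670}{-2980} + \frac{O 17 \left(-7\right)}{502} = - \frac{3670}{-2980} + \frac{168 \cdot 17 \left(-7\right)}{502} = \left(-3670\right) \left(- \frac{1}{2980}\right) + 2856 \left(-7\right) \frac{1}{502} = \frac{367}{298} - \frac{9996}{251} = - \frac{2886691}{74798}$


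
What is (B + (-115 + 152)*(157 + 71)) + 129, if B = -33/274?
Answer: 2346777/274 ≈ 8564.9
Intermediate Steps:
B = -33/274 (B = -33*1/274 = -33/274 ≈ -0.12044)
(B + (-115 + 152)*(157 + 71)) + 129 = (-33/274 + (-115 + 152)*(157 + 71)) + 129 = (-33/274 + 37*228) + 129 = (-33/274 + 8436) + 129 = 2311431/274 + 129 = 2346777/274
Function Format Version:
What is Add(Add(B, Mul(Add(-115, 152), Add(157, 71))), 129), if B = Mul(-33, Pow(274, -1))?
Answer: Rational(2346777, 274) ≈ 8564.9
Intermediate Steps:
B = Rational(-33, 274) (B = Mul(-33, Rational(1, 274)) = Rational(-33, 274) ≈ -0.12044)
Add(Add(B, Mul(Add(-115, 152), Add(157, 71))), 129) = Add(Add(Rational(-33, 274), Mul(Add(-115, 152), Add(157, 71))), 129) = Add(Add(Rational(-33, 274), Mul(37, 228)), 129) = Add(Add(Rational(-33, 274), 8436), 129) = Add(Rational(2311431, 274), 129) = Rational(2346777, 274)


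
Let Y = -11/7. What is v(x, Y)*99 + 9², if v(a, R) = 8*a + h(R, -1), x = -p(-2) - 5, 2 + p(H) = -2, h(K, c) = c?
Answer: -810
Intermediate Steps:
Y = -11/7 (Y = -11*⅐ = -11/7 ≈ -1.5714)
p(H) = -4 (p(H) = -2 - 2 = -4)
x = -1 (x = -1*(-4) - 5 = 4 - 5 = -1)
v(a, R) = -1 + 8*a (v(a, R) = 8*a - 1 = -1 + 8*a)
v(x, Y)*99 + 9² = (-1 + 8*(-1))*99 + 9² = (-1 - 8)*99 + 81 = -9*99 + 81 = -891 + 81 = -810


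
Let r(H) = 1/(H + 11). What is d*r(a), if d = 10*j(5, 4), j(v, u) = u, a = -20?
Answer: -40/9 ≈ -4.4444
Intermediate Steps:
d = 40 (d = 10*4 = 40)
r(H) = 1/(11 + H)
d*r(a) = 40/(11 - 20) = 40/(-9) = 40*(-⅑) = -40/9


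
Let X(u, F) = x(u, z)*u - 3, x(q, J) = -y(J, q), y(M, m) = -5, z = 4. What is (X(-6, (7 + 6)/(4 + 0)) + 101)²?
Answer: 4624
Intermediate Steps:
x(q, J) = 5 (x(q, J) = -1*(-5) = 5)
X(u, F) = -3 + 5*u (X(u, F) = 5*u - 3 = -3 + 5*u)
(X(-6, (7 + 6)/(4 + 0)) + 101)² = ((-3 + 5*(-6)) + 101)² = ((-3 - 30) + 101)² = (-33 + 101)² = 68² = 4624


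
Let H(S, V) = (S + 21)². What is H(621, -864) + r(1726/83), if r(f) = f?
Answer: 34211338/83 ≈ 4.1219e+5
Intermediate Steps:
H(S, V) = (21 + S)²
H(621, -864) + r(1726/83) = (21 + 621)² + 1726/83 = 642² + 1726*(1/83) = 412164 + 1726/83 = 34211338/83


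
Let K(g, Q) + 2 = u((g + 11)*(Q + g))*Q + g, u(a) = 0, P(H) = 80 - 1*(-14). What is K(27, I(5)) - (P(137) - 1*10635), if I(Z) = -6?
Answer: 10566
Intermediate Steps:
P(H) = 94 (P(H) = 80 + 14 = 94)
K(g, Q) = -2 + g (K(g, Q) = -2 + (0*Q + g) = -2 + (0 + g) = -2 + g)
K(27, I(5)) - (P(137) - 1*10635) = (-2 + 27) - (94 - 1*10635) = 25 - (94 - 10635) = 25 - 1*(-10541) = 25 + 10541 = 10566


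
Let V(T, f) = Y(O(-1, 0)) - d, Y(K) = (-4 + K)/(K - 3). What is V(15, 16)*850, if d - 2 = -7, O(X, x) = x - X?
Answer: 5525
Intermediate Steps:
Y(K) = (-4 + K)/(-3 + K)
d = -5 (d = 2 - 7 = -5)
V(T, f) = 13/2 (V(T, f) = (-4 + (0 - 1*(-1)))/(-3 + (0 - 1*(-1))) - 1*(-5) = (-4 + (0 + 1))/(-3 + (0 + 1)) + 5 = (-4 + 1)/(-3 + 1) + 5 = -3/(-2) + 5 = -½*(-3) + 5 = 3/2 + 5 = 13/2)
V(15, 16)*850 = (13/2)*850 = 5525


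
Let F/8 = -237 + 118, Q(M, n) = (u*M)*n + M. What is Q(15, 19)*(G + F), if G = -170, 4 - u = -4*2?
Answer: -3854070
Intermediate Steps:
u = 12 (u = 4 - (-4)*2 = 4 - 1*(-8) = 4 + 8 = 12)
Q(M, n) = M + 12*M*n (Q(M, n) = (12*M)*n + M = 12*M*n + M = M + 12*M*n)
F = -952 (F = 8*(-237 + 118) = 8*(-119) = -952)
Q(15, 19)*(G + F) = (15*(1 + 12*19))*(-170 - 952) = (15*(1 + 228))*(-1122) = (15*229)*(-1122) = 3435*(-1122) = -3854070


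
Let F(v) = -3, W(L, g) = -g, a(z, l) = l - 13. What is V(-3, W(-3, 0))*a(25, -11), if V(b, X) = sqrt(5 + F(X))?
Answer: -24*sqrt(2) ≈ -33.941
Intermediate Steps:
a(z, l) = -13 + l
V(b, X) = sqrt(2) (V(b, X) = sqrt(5 - 3) = sqrt(2))
V(-3, W(-3, 0))*a(25, -11) = sqrt(2)*(-13 - 11) = sqrt(2)*(-24) = -24*sqrt(2)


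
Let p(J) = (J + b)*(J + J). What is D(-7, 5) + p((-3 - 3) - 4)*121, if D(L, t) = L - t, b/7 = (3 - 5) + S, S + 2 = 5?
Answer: 7248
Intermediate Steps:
S = 3 (S = -2 + 5 = 3)
b = 7 (b = 7*((3 - 5) + 3) = 7*(-2 + 3) = 7*1 = 7)
p(J) = 2*J*(7 + J) (p(J) = (J + 7)*(J + J) = (7 + J)*(2*J) = 2*J*(7 + J))
D(-7, 5) + p((-3 - 3) - 4)*121 = (-7 - 1*5) + (2*((-3 - 3) - 4)*(7 + ((-3 - 3) - 4)))*121 = (-7 - 5) + (2*(-6 - 4)*(7 + (-6 - 4)))*121 = -12 + (2*(-10)*(7 - 10))*121 = -12 + (2*(-10)*(-3))*121 = -12 + 60*121 = -12 + 7260 = 7248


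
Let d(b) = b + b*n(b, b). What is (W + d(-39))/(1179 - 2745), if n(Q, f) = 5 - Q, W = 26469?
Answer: -1373/87 ≈ -15.782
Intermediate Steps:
d(b) = b + b*(5 - b)
(W + d(-39))/(1179 - 2745) = (26469 - 39*(6 - 1*(-39)))/(1179 - 2745) = (26469 - 39*(6 + 39))/(-1566) = (26469 - 39*45)*(-1/1566) = (26469 - 1755)*(-1/1566) = 24714*(-1/1566) = -1373/87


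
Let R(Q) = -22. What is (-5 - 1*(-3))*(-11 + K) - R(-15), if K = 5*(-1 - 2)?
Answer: 74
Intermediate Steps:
K = -15 (K = 5*(-3) = -15)
(-5 - 1*(-3))*(-11 + K) - R(-15) = (-5 - 1*(-3))*(-11 - 15) - 1*(-22) = (-5 + 3)*(-26) + 22 = -2*(-26) + 22 = 52 + 22 = 74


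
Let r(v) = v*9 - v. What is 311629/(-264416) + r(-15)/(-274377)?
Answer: -28490700071/24183222944 ≈ -1.1781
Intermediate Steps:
r(v) = 8*v (r(v) = 9*v - v = 8*v)
311629/(-264416) + r(-15)/(-274377) = 311629/(-264416) + (8*(-15))/(-274377) = 311629*(-1/264416) - 120*(-1/274377) = -311629/264416 + 40/91459 = -28490700071/24183222944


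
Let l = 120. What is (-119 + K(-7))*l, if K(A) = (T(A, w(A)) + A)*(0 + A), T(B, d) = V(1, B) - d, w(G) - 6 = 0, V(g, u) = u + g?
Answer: 1680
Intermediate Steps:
V(g, u) = g + u
w(G) = 6 (w(G) = 6 + 0 = 6)
T(B, d) = 1 + B - d (T(B, d) = (1 + B) - d = 1 + B - d)
K(A) = A*(-5 + 2*A) (K(A) = ((1 + A - 1*6) + A)*(0 + A) = ((1 + A - 6) + A)*A = ((-5 + A) + A)*A = (-5 + 2*A)*A = A*(-5 + 2*A))
(-119 + K(-7))*l = (-119 - 7*(-5 + 2*(-7)))*120 = (-119 - 7*(-5 - 14))*120 = (-119 - 7*(-19))*120 = (-119 + 133)*120 = 14*120 = 1680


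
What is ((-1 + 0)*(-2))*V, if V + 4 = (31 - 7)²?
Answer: 1144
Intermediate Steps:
V = 572 (V = -4 + (31 - 7)² = -4 + 24² = -4 + 576 = 572)
((-1 + 0)*(-2))*V = ((-1 + 0)*(-2))*572 = -1*(-2)*572 = 2*572 = 1144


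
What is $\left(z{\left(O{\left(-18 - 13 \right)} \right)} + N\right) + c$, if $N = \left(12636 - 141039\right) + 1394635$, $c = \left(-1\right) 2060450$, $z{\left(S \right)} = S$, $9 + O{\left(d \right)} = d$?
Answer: $-794258$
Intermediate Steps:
$O{\left(d \right)} = -9 + d$
$c = -2060450$
$N = 1266232$ ($N = -128403 + 1394635 = 1266232$)
$\left(z{\left(O{\left(-18 - 13 \right)} \right)} + N\right) + c = \left(\left(-9 - 31\right) + 1266232\right) - 2060450 = \left(-40 + 1266232\right) - 2060450 = 1266192 - 2060450 = -794258$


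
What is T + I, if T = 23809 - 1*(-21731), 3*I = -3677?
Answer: 132943/3 ≈ 44314.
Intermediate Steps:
I = -3677/3 (I = (⅓)*(-3677) = -3677/3 ≈ -1225.7)
T = 45540 (T = 23809 + 21731 = 45540)
T + I = 45540 - 3677/3 = 132943/3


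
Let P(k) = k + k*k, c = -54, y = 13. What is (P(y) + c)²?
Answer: 16384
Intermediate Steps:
P(k) = k + k²
(P(y) + c)² = (13*(1 + 13) - 54)² = (13*14 - 54)² = (182 - 54)² = 128² = 16384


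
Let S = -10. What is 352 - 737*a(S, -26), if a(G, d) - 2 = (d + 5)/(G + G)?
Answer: -37917/20 ≈ -1895.8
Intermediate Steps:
a(G, d) = 2 + (5 + d)/(2*G) (a(G, d) = 2 + (d + 5)/(G + G) = 2 + (5 + d)/((2*G)) = 2 + (5 + d)*(1/(2*G)) = 2 + (5 + d)/(2*G))
352 - 737*a(S, -26) = 352 - 737*(5 - 26 + 4*(-10))/(2*(-10)) = 352 - 737*(-1)*(5 - 26 - 40)/(2*10) = 352 - 737*(-1)*(-61)/(2*10) = 352 - 737*61/20 = 352 - 44957/20 = -37917/20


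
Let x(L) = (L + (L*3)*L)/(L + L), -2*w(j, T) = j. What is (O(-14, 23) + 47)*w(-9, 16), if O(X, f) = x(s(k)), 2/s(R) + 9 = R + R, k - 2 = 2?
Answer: 801/4 ≈ 200.25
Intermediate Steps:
k = 4 (k = 2 + 2 = 4)
w(j, T) = -j/2
s(R) = 2/(-9 + 2*R) (s(R) = 2/(-9 + (R + R)) = 2/(-9 + 2*R))
x(L) = (L + 3*L²)/(2*L) (x(L) = (L + (3*L)*L)/((2*L)) = (L + 3*L²)*(1/(2*L)) = (L + 3*L²)/(2*L))
O(X, f) = -5/2 (O(X, f) = ½ + 3*(2/(-9 + 2*4))/2 = ½ + 3*(2/(-9 + 8))/2 = ½ + 3*(2/(-1))/2 = ½ + 3*(2*(-1))/2 = ½ + (3/2)*(-2) = ½ - 3 = -5/2)
(O(-14, 23) + 47)*w(-9, 16) = (-5/2 + 47)*(-½*(-9)) = (89/2)*(9/2) = 801/4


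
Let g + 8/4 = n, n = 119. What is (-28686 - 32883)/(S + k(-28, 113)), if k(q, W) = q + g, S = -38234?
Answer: 20523/12715 ≈ 1.6141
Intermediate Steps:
g = 117 (g = -2 + 119 = 117)
k(q, W) = 117 + q (k(q, W) = q + 117 = 117 + q)
(-28686 - 32883)/(S + k(-28, 113)) = (-28686 - 32883)/(-38234 + (117 - 28)) = -61569/(-38234 + 89) = -61569/(-38145) = -61569*(-1/38145) = 20523/12715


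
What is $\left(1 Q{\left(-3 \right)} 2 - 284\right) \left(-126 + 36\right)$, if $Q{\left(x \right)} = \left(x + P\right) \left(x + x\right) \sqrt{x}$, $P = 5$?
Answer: $25560 + 2160 i \sqrt{3} \approx 25560.0 + 3741.2 i$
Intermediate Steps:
$Q{\left(x \right)} = 2 x^{\frac{3}{2}} \left(5 + x\right)$ ($Q{\left(x \right)} = \left(x + 5\right) \left(x + x\right) \sqrt{x} = \left(5 + x\right) 2 x \sqrt{x} = 2 x \left(5 + x\right) \sqrt{x} = 2 x^{\frac{3}{2}} \left(5 + x\right)$)
$\left(1 Q{\left(-3 \right)} 2 - 284\right) \left(-126 + 36\right) = \left(1 \cdot 2 \left(-3\right)^{\frac{3}{2}} \left(5 - 3\right) 2 - 284\right) \left(-126 + 36\right) = \left(1 \cdot 2 \left(- 3 i \sqrt{3}\right) 2 \cdot 2 - 284\right) \left(-90\right) = \left(1 \left(- 12 i \sqrt{3}\right) 2 - 284\right) \left(-90\right) = \left(- 12 i \sqrt{3} \cdot 2 - 284\right) \left(-90\right) = \left(- 24 i \sqrt{3} - 284\right) \left(-90\right) = \left(-284 - 24 i \sqrt{3}\right) \left(-90\right) = 25560 + 2160 i \sqrt{3}$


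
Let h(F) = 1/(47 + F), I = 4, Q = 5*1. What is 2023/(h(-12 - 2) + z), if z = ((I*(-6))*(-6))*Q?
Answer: 66759/23761 ≈ 2.8096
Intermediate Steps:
Q = 5
z = 720 (z = ((4*(-6))*(-6))*5 = -24*(-6)*5 = 144*5 = 720)
2023/(h(-12 - 2) + z) = 2023/(1/(47 + (-12 - 2)) + 720) = 2023/(1/(47 - 14) + 720) = 2023/(1/33 + 720) = 2023/(23761/33) = 2023*(33/23761) = 66759/23761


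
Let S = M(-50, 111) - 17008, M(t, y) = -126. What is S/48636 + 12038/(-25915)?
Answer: -514753889/630200970 ≈ -0.81681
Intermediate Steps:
S = -17134 (S = -126 - 17008 = -17134)
S/48636 + 12038/(-25915) = -17134/48636 + 12038/(-25915) = -17134*1/48636 + 12038*(-1/25915) = -8567/24318 - 12038/25915 = -514753889/630200970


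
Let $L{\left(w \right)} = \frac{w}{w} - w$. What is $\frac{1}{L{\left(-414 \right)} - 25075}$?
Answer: $- \frac{1}{24660} \approx -4.0551 \cdot 10^{-5}$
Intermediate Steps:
$L{\left(w \right)} = 1 - w$
$\frac{1}{L{\left(-414 \right)} - 25075} = \frac{1}{\left(1 - -414\right) - 25075} = \frac{1}{\left(1 + 414\right) - 25075} = \frac{1}{415 - 25075} = \frac{1}{-24660} = - \frac{1}{24660}$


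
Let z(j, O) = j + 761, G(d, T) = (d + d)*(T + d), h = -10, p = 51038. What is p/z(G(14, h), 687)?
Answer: 51038/873 ≈ 58.463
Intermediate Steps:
G(d, T) = 2*d*(T + d) (G(d, T) = (2*d)*(T + d) = 2*d*(T + d))
z(j, O) = 761 + j
p/z(G(14, h), 687) = 51038/(761 + 2*14*(-10 + 14)) = 51038/(761 + 2*14*4) = 51038/(761 + 112) = 51038/873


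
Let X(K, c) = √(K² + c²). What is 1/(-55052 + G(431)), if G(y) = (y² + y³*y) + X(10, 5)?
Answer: 6901455966/238150472253184965755 - √5/238150472253184965755 ≈ 2.8979e-11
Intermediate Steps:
G(y) = y² + y⁴ + 5*√5 (G(y) = (y² + y³*y) + √(10² + 5²) = (y² + y⁴) + √(100 + 25) = (y² + y⁴) + √125 = (y² + y⁴) + 5*√5 = y² + y⁴ + 5*√5)
1/(-55052 + G(431)) = 1/(-55052 + (431² + 431⁴ + 5*√5)) = 1/(-55052 + (185761 + 34507149121 + 5*√5)) = 1/(-55052 + (34507334882 + 5*√5)) = 1/(34507279830 + 5*√5)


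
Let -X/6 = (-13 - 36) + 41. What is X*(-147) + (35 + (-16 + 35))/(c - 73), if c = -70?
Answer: -1009062/143 ≈ -7056.4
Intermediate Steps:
X = 48 (X = -6*((-13 - 36) + 41) = -6*(-49 + 41) = -6*(-8) = 48)
X*(-147) + (35 + (-16 + 35))/(c - 73) = 48*(-147) + (35 + (-16 + 35))/(-70 - 73) = -7056 + (35 + 19)/(-143) = -7056 + 54*(-1/143) = -7056 - 54/143 = -1009062/143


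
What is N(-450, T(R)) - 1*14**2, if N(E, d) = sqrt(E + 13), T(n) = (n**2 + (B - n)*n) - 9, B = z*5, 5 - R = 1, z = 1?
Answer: -196 + I*sqrt(437) ≈ -196.0 + 20.905*I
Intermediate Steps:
R = 4 (R = 5 - 1*1 = 5 - 1 = 4)
B = 5 (B = 1*5 = 5)
T(n) = -9 + n**2 + n*(5 - n) (T(n) = (n**2 + (5 - n)*n) - 9 = (n**2 + n*(5 - n)) - 9 = -9 + n**2 + n*(5 - n))
N(E, d) = sqrt(13 + E)
N(-450, T(R)) - 1*14**2 = sqrt(13 - 450) - 1*14**2 = sqrt(-437) - 1*196 = I*sqrt(437) - 196 = -196 + I*sqrt(437)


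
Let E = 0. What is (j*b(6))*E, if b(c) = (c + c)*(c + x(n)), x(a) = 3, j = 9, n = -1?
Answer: 0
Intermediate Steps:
b(c) = 2*c*(3 + c) (b(c) = (c + c)*(c + 3) = (2*c)*(3 + c) = 2*c*(3 + c))
(j*b(6))*E = (9*(2*6*(3 + 6)))*0 = (9*(2*6*9))*0 = (9*108)*0 = 972*0 = 0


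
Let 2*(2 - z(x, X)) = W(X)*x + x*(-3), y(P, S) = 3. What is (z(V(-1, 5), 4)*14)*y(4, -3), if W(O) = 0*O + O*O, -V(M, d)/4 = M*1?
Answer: -1008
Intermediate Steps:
V(M, d) = -4*M
W(O) = O² (W(O) = 0 + O² = O²)
z(x, X) = 2 + 3*x/2 - x*X²/2 (z(x, X) = 2 - (X²*x + x*(-3))/2 = 2 - (x*X² - 3*x)/2 = 2 - (-3*x + x*X²)/2 = 2 + (3*x/2 - x*X²/2) = 2 + 3*x/2 - x*X²/2)
(z(V(-1, 5), 4)*14)*y(4, -3) = ((2 + 3*(-4*(-1))/2 - ½*(-4*(-1))*4²)*14)*3 = ((2 + (3/2)*4 - ½*4*16)*14)*3 = ((2 + 6 - 32)*14)*3 = -24*14*3 = -336*3 = -1008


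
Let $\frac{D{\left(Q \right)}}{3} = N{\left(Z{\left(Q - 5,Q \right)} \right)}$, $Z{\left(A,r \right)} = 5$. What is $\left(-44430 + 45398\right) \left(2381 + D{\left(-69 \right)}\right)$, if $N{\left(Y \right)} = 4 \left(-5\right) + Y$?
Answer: $2261248$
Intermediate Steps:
$N{\left(Y \right)} = -20 + Y$
$D{\left(Q \right)} = -45$ ($D{\left(Q \right)} = 3 \left(-20 + 5\right) = 3 \left(-15\right) = -45$)
$\left(-44430 + 45398\right) \left(2381 + D{\left(-69 \right)}\right) = \left(-44430 + 45398\right) \left(2381 - 45\right) = 968 \cdot 2336 = 2261248$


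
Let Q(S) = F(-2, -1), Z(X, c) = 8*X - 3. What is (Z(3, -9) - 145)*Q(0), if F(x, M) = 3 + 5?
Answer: -992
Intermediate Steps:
Z(X, c) = -3 + 8*X
F(x, M) = 8
Q(S) = 8
(Z(3, -9) - 145)*Q(0) = ((-3 + 8*3) - 145)*8 = ((-3 + 24) - 145)*8 = (21 - 145)*8 = -124*8 = -992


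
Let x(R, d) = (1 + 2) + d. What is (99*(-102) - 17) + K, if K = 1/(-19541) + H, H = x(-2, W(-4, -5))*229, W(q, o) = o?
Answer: -206606994/19541 ≈ -10573.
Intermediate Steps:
x(R, d) = 3 + d
H = -458 (H = (3 - 5)*229 = -2*229 = -458)
K = -8949779/19541 (K = 1/(-19541) - 458 = -1/19541 - 458 = -8949779/19541 ≈ -458.00)
(99*(-102) - 17) + K = (99*(-102) - 17) - 8949779/19541 = (-10098 - 17) - 8949779/19541 = -10115 - 8949779/19541 = -206606994/19541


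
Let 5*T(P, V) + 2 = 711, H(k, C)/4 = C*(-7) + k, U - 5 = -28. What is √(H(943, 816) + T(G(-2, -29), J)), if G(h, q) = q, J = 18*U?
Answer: 3*I*√52595/5 ≈ 137.6*I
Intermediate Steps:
U = -23 (U = 5 - 28 = -23)
J = -414 (J = 18*(-23) = -414)
H(k, C) = -28*C + 4*k (H(k, C) = 4*(C*(-7) + k) = 4*(-7*C + k) = 4*(k - 7*C) = -28*C + 4*k)
T(P, V) = 709/5 (T(P, V) = -⅖ + (⅕)*711 = -⅖ + 711/5 = 709/5)
√(H(943, 816) + T(G(-2, -29), J)) = √((-28*816 + 4*943) + 709/5) = √((-22848 + 3772) + 709/5) = √(-19076 + 709/5) = √(-94671/5) = 3*I*√52595/5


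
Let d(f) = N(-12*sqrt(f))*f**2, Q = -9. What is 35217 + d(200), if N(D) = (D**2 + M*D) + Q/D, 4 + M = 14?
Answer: 1152035217 - 47998500*sqrt(2) ≈ 1.0842e+9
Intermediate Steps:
M = 10 (M = -4 + 14 = 10)
N(D) = D**2 - 9/D + 10*D (N(D) = (D**2 + 10*D) - 9/D = D**2 - 9/D + 10*D)
d(f) = -f**(3/2)*(-9 + 144*f*(10 - 12*sqrt(f)))/12 (d(f) = ((-9 + (-12*sqrt(f))**2*(10 - 12*sqrt(f)))/((-12*sqrt(f))))*f**2 = ((-1/(12*sqrt(f)))*(-9 + (144*f)*(10 - 12*sqrt(f))))*f**2 = ((-1/(12*sqrt(f)))*(-9 + 144*f*(10 - 12*sqrt(f))))*f**2 = (-(-9 + 144*f*(10 - 12*sqrt(f)))/(12*sqrt(f)))*f**2 = -f**(3/2)*(-9 + 144*f*(10 - 12*sqrt(f)))/12)
35217 + d(200) = 35217 + (-48000000*sqrt(2) + 144*200**3 + 3*200**(3/2)/4) = 35217 + (-48000000*sqrt(2) + 144*8000000 + 3*(2000*sqrt(2))/4) = 35217 + (-48000000*sqrt(2) + 1152000000 + 1500*sqrt(2)) = 35217 + (1152000000 - 47998500*sqrt(2)) = 1152035217 - 47998500*sqrt(2)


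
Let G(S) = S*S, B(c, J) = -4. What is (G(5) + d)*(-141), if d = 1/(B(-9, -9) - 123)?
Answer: -447534/127 ≈ -3523.9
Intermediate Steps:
G(S) = S²
d = -1/127 (d = 1/(-4 - 123) = 1/(-127) = -1/127 ≈ -0.0078740)
(G(5) + d)*(-141) = (5² - 1/127)*(-141) = (25 - 1/127)*(-141) = (3174/127)*(-141) = -447534/127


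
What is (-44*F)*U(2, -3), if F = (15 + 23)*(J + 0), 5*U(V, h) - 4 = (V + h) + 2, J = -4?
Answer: 6688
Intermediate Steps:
U(V, h) = 6/5 + V/5 + h/5 (U(V, h) = ⅘ + ((V + h) + 2)/5 = ⅘ + (2 + V + h)/5 = ⅘ + (⅖ + V/5 + h/5) = 6/5 + V/5 + h/5)
F = -152 (F = (15 + 23)*(-4 + 0) = 38*(-4) = -152)
(-44*F)*U(2, -3) = (-44*(-152))*(6/5 + (⅕)*2 + (⅕)*(-3)) = 6688*(6/5 + ⅖ - ⅗) = 6688*1 = 6688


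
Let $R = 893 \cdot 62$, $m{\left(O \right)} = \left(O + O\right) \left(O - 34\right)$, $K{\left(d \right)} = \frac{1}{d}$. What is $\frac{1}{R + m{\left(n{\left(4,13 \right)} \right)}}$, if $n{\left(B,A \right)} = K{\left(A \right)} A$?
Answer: $\frac{1}{55300} \approx 1.8083 \cdot 10^{-5}$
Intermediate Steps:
$n{\left(B,A \right)} = 1$ ($n{\left(B,A \right)} = \frac{A}{A} = 1$)
$m{\left(O \right)} = 2 O \left(-34 + O\right)$
$R = 55366$
$\frac{1}{R + m{\left(n{\left(4,13 \right)} \right)}} = \frac{1}{55366 + 2 \cdot 1 \left(-34 + 1\right)} = \frac{1}{55366 + 2 \cdot 1 \left(-33\right)} = \frac{1}{55366 - 66} = \frac{1}{55300}$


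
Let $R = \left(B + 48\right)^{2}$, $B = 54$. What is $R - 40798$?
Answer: $-30394$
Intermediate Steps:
$R = 10404$ ($R = \left(54 + 48\right)^{2} = 102^{2} = 10404$)
$R - 40798 = 10404 - 40798 = -30394$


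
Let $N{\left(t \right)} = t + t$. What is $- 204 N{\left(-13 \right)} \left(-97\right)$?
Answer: $-514488$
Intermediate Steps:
$N{\left(t \right)} = 2 t$
$- 204 N{\left(-13 \right)} \left(-97\right) = - 204 \cdot 2 \left(-13\right) \left(-97\right) = \left(-204\right) \left(-26\right) \left(-97\right) = 5304 \left(-97\right) = -514488$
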